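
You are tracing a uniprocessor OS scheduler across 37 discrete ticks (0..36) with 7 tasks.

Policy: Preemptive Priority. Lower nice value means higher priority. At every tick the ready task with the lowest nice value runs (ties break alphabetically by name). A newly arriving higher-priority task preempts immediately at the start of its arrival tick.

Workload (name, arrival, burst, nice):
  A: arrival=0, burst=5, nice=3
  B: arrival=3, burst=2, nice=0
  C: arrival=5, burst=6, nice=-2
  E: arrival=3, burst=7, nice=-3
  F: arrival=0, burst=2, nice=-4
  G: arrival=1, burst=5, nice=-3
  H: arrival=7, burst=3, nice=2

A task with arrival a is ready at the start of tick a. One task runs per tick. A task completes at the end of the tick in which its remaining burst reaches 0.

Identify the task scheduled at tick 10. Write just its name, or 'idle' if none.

running at tick 10 = G

t=0: ready={A,F} → run F
t=1: ready={A,F,G} → run F
t=2: ready={A,G} → run G
t=3: ready={A,B,E,G} → run E
t=4: ready={A,B,E,G} → run E
t=5: ready={A,B,C,E,G} → run E
t=6: ready={A,B,C,E,G} → run E
t=7: ready={A,B,C,E,G,H} → run E
t=8: ready={A,B,C,E,G,H} → run E
t=9: ready={A,B,C,E,G,H} → run E
t=10: ready={A,B,C,G,H} → run G
t=11: ready={A,B,C,G,H} → run G
t=12: ready={A,B,C,G,H} → run G
t=13: ready={A,B,C,G,H} → run G
t=14: ready={A,B,C,H} → run C
t=15: ready={A,B,C,H} → run C
t=16: ready={A,B,C,H} → run C
t=17: ready={A,B,C,H} → run C
t=18: ready={A,B,C,H} → run C
t=19: ready={A,B,C,H} → run C
t=20: ready={A,B,H} → run B
t=21: ready={A,B,H} → run B
t=22: ready={A,H} → run H
t=23: ready={A,H} → run H
t=24: ready={A,H} → run H
t=25: ready={A} → run A
t=26: ready={A} → run A
t=27: ready={A} → run A
t=28: ready={A} → run A
t=29: ready={A} → run A
t=30: (idle)
t=31: (idle)
t=32: (idle)
t=33: (idle)
t=34: (idle)
t=35: (idle)
t=36: (idle)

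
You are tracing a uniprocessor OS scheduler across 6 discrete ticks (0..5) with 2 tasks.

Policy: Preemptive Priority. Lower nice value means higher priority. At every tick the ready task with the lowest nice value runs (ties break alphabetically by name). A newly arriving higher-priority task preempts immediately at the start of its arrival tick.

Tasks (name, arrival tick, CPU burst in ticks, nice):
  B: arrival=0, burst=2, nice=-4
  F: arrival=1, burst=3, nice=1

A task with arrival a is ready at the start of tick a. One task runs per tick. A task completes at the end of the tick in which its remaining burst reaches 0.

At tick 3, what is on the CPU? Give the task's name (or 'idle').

running at tick 3 = F

t=0: ready={B} → run B
t=1: ready={B,F} → run B
t=2: ready={F} → run F
t=3: ready={F} → run F
t=4: ready={F} → run F
t=5: (idle)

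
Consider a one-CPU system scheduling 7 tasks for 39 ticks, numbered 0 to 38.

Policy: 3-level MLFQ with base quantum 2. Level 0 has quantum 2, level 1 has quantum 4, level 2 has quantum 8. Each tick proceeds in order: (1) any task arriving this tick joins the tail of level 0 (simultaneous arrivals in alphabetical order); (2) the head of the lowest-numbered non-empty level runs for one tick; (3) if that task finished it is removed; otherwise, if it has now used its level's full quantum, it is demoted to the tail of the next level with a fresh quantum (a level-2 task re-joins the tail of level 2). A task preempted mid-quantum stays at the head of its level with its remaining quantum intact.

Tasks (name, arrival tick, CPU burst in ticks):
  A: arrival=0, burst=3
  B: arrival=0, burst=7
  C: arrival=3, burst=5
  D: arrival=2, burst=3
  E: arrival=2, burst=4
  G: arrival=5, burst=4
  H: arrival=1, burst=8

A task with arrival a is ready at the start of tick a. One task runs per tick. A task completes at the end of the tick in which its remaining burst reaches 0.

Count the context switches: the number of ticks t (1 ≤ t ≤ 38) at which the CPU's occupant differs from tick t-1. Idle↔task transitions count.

context switches = 16

t=0: L0/L1/L2 = AB/-/- → run A
t=1: L0/L1/L2 = ABH/-/- → run A
t=2: L0/L1/L2 = BHDE/A/- → run B
t=3: L0/L1/L2 = BHDEC/A/- → run B
t=4: L0/L1/L2 = HDEC/AB/- → run H
t=5: L0/L1/L2 = HDECG/AB/- → run H
t=6: L0/L1/L2 = DECG/ABH/- → run D
t=7: L0/L1/L2 = DECG/ABH/- → run D
t=8: L0/L1/L2 = ECG/ABHD/- → run E
t=9: L0/L1/L2 = ECG/ABHD/- → run E
t=10: L0/L1/L2 = CG/ABHDE/- → run C
t=11: L0/L1/L2 = CG/ABHDE/- → run C
t=12: L0/L1/L2 = G/ABHDEC/- → run G
t=13: L0/L1/L2 = G/ABHDEC/- → run G
t=14: L0/L1/L2 = -/ABHDECG/- → run A
t=15: L0/L1/L2 = -/BHDECG/- → run B
t=16: L0/L1/L2 = -/BHDECG/- → run B
t=17: L0/L1/L2 = -/BHDECG/- → run B
t=18: L0/L1/L2 = -/BHDECG/- → run B
t=19: L0/L1/L2 = -/HDECG/B → run H
t=20: L0/L1/L2 = -/HDECG/B → run H
t=21: L0/L1/L2 = -/HDECG/B → run H
t=22: L0/L1/L2 = -/HDECG/B → run H
t=23: L0/L1/L2 = -/DECG/BH → run D
t=24: L0/L1/L2 = -/ECG/BH → run E
t=25: L0/L1/L2 = -/ECG/BH → run E
t=26: L0/L1/L2 = -/CG/BH → run C
t=27: L0/L1/L2 = -/CG/BH → run C
t=28: L0/L1/L2 = -/CG/BH → run C
t=29: L0/L1/L2 = -/G/BH → run G
t=30: L0/L1/L2 = -/G/BH → run G
t=31: L0/L1/L2 = -/-/BH → run B
t=32: L0/L1/L2 = -/-/H → run H
t=33: L0/L1/L2 = -/-/H → run H
t=34: (idle)
t=35: (idle)
t=36: (idle)
t=37: (idle)
t=38: (idle)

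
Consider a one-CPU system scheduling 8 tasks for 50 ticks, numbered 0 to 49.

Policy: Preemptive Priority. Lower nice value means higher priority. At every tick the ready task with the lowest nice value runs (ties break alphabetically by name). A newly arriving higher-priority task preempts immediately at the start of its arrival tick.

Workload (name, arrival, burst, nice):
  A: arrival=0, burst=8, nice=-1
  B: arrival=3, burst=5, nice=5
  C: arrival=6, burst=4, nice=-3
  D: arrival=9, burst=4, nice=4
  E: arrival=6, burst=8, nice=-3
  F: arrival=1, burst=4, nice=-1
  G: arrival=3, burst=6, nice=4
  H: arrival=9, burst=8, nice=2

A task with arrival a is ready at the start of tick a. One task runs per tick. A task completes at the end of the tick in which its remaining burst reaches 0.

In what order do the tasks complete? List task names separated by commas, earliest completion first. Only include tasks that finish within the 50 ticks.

t=0: ready={A} → run A
t=1: ready={A,F} → run A
t=2: ready={A,F} → run A
t=3: ready={A,B,F,G} → run A
t=4: ready={A,B,F,G} → run A
t=5: ready={A,B,F,G} → run A
t=6: ready={A,B,C,E,F,G} → run C
t=7: ready={A,B,C,E,F,G} → run C
t=8: ready={A,B,C,E,F,G} → run C
t=9: ready={A,B,C,D,E,F,G,H} → run C
t=10: ready={A,B,D,E,F,G,H} → run E
t=11: ready={A,B,D,E,F,G,H} → run E
t=12: ready={A,B,D,E,F,G,H} → run E
t=13: ready={A,B,D,E,F,G,H} → run E
t=14: ready={A,B,D,E,F,G,H} → run E
t=15: ready={A,B,D,E,F,G,H} → run E
t=16: ready={A,B,D,E,F,G,H} → run E
t=17: ready={A,B,D,E,F,G,H} → run E
t=18: ready={A,B,D,F,G,H} → run A
t=19: ready={A,B,D,F,G,H} → run A
t=20: ready={B,D,F,G,H} → run F
t=21: ready={B,D,F,G,H} → run F
t=22: ready={B,D,F,G,H} → run F
t=23: ready={B,D,F,G,H} → run F
t=24: ready={B,D,G,H} → run H
t=25: ready={B,D,G,H} → run H
t=26: ready={B,D,G,H} → run H
t=27: ready={B,D,G,H} → run H
t=28: ready={B,D,G,H} → run H
t=29: ready={B,D,G,H} → run H
t=30: ready={B,D,G,H} → run H
t=31: ready={B,D,G,H} → run H
t=32: ready={B,D,G} → run D
t=33: ready={B,D,G} → run D
t=34: ready={B,D,G} → run D
t=35: ready={B,D,G} → run D
t=36: ready={B,G} → run G
t=37: ready={B,G} → run G
t=38: ready={B,G} → run G
t=39: ready={B,G} → run G
t=40: ready={B,G} → run G
t=41: ready={B,G} → run G
t=42: ready={B} → run B
t=43: ready={B} → run B
t=44: ready={B} → run B
t=45: ready={B} → run B
t=46: ready={B} → run B
t=47: (idle)
t=48: (idle)
t=49: (idle)

completion order = C, E, A, F, H, D, G, B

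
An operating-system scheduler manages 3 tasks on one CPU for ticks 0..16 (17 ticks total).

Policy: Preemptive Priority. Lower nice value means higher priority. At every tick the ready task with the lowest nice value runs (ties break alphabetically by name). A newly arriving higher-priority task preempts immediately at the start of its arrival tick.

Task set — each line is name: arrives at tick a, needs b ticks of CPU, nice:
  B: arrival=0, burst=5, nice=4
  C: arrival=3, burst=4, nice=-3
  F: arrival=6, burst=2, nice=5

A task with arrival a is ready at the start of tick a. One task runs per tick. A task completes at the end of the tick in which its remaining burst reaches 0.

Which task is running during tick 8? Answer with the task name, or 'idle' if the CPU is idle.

running at tick 8 = B

t=0: ready={B} → run B
t=1: ready={B} → run B
t=2: ready={B} → run B
t=3: ready={B,C} → run C
t=4: ready={B,C} → run C
t=5: ready={B,C} → run C
t=6: ready={B,C,F} → run C
t=7: ready={B,F} → run B
t=8: ready={B,F} → run B
t=9: ready={F} → run F
t=10: ready={F} → run F
t=11: (idle)
t=12: (idle)
t=13: (idle)
t=14: (idle)
t=15: (idle)
t=16: (idle)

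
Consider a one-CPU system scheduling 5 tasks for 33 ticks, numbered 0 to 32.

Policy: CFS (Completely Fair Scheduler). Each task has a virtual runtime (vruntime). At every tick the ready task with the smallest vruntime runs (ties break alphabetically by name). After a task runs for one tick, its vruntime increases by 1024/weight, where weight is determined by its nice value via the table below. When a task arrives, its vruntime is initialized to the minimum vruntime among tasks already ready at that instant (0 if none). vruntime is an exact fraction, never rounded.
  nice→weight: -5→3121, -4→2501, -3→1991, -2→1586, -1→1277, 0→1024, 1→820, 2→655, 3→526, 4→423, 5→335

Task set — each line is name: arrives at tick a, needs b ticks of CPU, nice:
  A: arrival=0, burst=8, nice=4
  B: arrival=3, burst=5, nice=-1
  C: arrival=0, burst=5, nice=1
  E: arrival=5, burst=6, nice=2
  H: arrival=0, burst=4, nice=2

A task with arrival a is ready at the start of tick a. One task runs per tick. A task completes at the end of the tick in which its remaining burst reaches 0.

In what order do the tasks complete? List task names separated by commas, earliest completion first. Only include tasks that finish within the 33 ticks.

completion order = B, H, C, E, A

t=0: vr[A=0 C=0 H=0] → run A
t=1: vr[A=1024/423 C=0 H=0] → run C
t=2: vr[A=1024/423 C=256/205 H=0] → run H
t=3: vr[A=1024/423 B=256/205 C=256/205 H=1024/655] → run B
t=4: vr[A=1024/423 B=536832/261785 C=256/205 H=1024/655] → run C
t=5: vr[A=1024/423 B=536832/261785 C=512/205 E=1024/655 H=1024/655] → run E
t=6: vr[A=1024/423 B=536832/261785 C=512/205 E=2048/655 H=1024/655] → run H
t=7: vr[A=1024/423 B=536832/261785 C=512/205 E=2048/655 H=2048/655] → run B
t=8: vr[A=1024/423 B=746752/261785 C=512/205 E=2048/655 H=2048/655] → run A
t=9: vr[A=2048/423 B=746752/261785 C=512/205 E=2048/655 H=2048/655] → run C
t=10: vr[A=2048/423 B=746752/261785 C=768/205 E=2048/655 H=2048/655] → run B
t=11: vr[A=2048/423 B=956672/261785 C=768/205 E=2048/655 H=2048/655] → run E
t=12: vr[A=2048/423 B=956672/261785 C=768/205 E=3072/655 H=2048/655] → run H
t=13: vr[A=2048/423 B=956672/261785 C=768/205 E=3072/655 H=3072/655] → run B
t=14: vr[A=2048/423 B=1166592/261785 C=768/205 E=3072/655 H=3072/655] → run C
t=15: vr[A=2048/423 B=1166592/261785 C=1024/205 E=3072/655 H=3072/655] → run B
t=16: vr[A=2048/423 C=1024/205 E=3072/655 H=3072/655] → run E
t=17: vr[A=2048/423 C=1024/205 E=4096/655 H=3072/655] → run H
t=18: vr[A=2048/423 C=1024/205 E=4096/655] → run A
t=19: vr[A=1024/141 C=1024/205 E=4096/655] → run C
t=20: vr[A=1024/141 E=4096/655] → run E
t=21: vr[A=1024/141 E=1024/131] → run A
t=22: vr[A=4096/423 E=1024/131] → run E
t=23: vr[A=4096/423 E=6144/655] → run E
t=24: vr[A=4096/423] → run A
t=25: vr[A=5120/423] → run A
t=26: vr[A=2048/141] → run A
t=27: vr[A=7168/423] → run A
t=28: (idle)
t=29: (idle)
t=30: (idle)
t=31: (idle)
t=32: (idle)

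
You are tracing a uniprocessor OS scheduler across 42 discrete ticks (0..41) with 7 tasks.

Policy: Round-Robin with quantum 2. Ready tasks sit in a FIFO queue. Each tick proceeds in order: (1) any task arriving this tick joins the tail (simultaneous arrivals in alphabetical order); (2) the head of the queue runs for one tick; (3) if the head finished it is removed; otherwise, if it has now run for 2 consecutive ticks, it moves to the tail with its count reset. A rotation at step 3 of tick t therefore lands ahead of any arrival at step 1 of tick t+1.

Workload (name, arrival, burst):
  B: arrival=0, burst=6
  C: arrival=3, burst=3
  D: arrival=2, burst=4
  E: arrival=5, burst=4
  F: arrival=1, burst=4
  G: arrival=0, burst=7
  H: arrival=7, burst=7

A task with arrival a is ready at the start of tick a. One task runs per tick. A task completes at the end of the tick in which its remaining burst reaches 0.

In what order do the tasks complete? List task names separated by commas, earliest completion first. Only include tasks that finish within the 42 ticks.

t=0: queue=[B,G] q_used=0 → run B
t=1: queue=[B,G,F] q_used=1 → run B
t=2: queue=[G,F,B,D] q_used=0 → run G
t=3: queue=[G,F,B,D,C] q_used=1 → run G
t=4: queue=[F,B,D,C,G] q_used=0 → run F
t=5: queue=[F,B,D,C,G,E] q_used=1 → run F
t=6: queue=[B,D,C,G,E,F] q_used=0 → run B
t=7: queue=[B,D,C,G,E,F,H] q_used=1 → run B
t=8: queue=[D,C,G,E,F,H,B] q_used=0 → run D
t=9: queue=[D,C,G,E,F,H,B] q_used=1 → run D
t=10: queue=[C,G,E,F,H,B,D] q_used=0 → run C
t=11: queue=[C,G,E,F,H,B,D] q_used=1 → run C
t=12: queue=[G,E,F,H,B,D,C] q_used=0 → run G
t=13: queue=[G,E,F,H,B,D,C] q_used=1 → run G
t=14: queue=[E,F,H,B,D,C,G] q_used=0 → run E
t=15: queue=[E,F,H,B,D,C,G] q_used=1 → run E
t=16: queue=[F,H,B,D,C,G,E] q_used=0 → run F
t=17: queue=[F,H,B,D,C,G,E] q_used=1 → run F
t=18: queue=[H,B,D,C,G,E] q_used=0 → run H
t=19: queue=[H,B,D,C,G,E] q_used=1 → run H
t=20: queue=[B,D,C,G,E,H] q_used=0 → run B
t=21: queue=[B,D,C,G,E,H] q_used=1 → run B
t=22: queue=[D,C,G,E,H] q_used=0 → run D
t=23: queue=[D,C,G,E,H] q_used=1 → run D
t=24: queue=[C,G,E,H] q_used=0 → run C
t=25: queue=[G,E,H] q_used=0 → run G
t=26: queue=[G,E,H] q_used=1 → run G
t=27: queue=[E,H,G] q_used=0 → run E
t=28: queue=[E,H,G] q_used=1 → run E
t=29: queue=[H,G] q_used=0 → run H
t=30: queue=[H,G] q_used=1 → run H
t=31: queue=[G,H] q_used=0 → run G
t=32: queue=[H] q_used=0 → run H
t=33: queue=[H] q_used=1 → run H
t=34: queue=[H] q_used=0 → run H
t=35: (idle)
t=36: (idle)
t=37: (idle)
t=38: (idle)
t=39: (idle)
t=40: (idle)
t=41: (idle)

completion order = F, B, D, C, E, G, H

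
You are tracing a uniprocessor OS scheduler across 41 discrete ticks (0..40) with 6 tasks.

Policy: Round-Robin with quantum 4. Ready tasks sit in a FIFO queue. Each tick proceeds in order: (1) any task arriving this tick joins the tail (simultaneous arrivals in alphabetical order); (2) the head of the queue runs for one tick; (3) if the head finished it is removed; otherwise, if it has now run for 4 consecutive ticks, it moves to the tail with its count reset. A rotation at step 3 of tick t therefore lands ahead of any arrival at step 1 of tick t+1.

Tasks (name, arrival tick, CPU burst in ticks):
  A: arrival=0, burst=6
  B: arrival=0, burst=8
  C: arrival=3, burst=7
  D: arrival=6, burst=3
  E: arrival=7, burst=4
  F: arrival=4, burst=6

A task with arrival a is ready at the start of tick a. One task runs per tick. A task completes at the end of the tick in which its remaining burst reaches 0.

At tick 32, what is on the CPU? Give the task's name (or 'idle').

t=0: queue=[A,B] q_used=0 → run A
t=1: queue=[A,B] q_used=1 → run A
t=2: queue=[A,B] q_used=2 → run A
t=3: queue=[A,B,C] q_used=3 → run A
t=4: queue=[B,C,A,F] q_used=0 → run B
t=5: queue=[B,C,A,F] q_used=1 → run B
t=6: queue=[B,C,A,F,D] q_used=2 → run B
t=7: queue=[B,C,A,F,D,E] q_used=3 → run B
t=8: queue=[C,A,F,D,E,B] q_used=0 → run C
t=9: queue=[C,A,F,D,E,B] q_used=1 → run C
t=10: queue=[C,A,F,D,E,B] q_used=2 → run C
t=11: queue=[C,A,F,D,E,B] q_used=3 → run C
t=12: queue=[A,F,D,E,B,C] q_used=0 → run A
t=13: queue=[A,F,D,E,B,C] q_used=1 → run A
t=14: queue=[F,D,E,B,C] q_used=0 → run F
t=15: queue=[F,D,E,B,C] q_used=1 → run F
t=16: queue=[F,D,E,B,C] q_used=2 → run F
t=17: queue=[F,D,E,B,C] q_used=3 → run F
t=18: queue=[D,E,B,C,F] q_used=0 → run D
t=19: queue=[D,E,B,C,F] q_used=1 → run D
t=20: queue=[D,E,B,C,F] q_used=2 → run D
t=21: queue=[E,B,C,F] q_used=0 → run E
t=22: queue=[E,B,C,F] q_used=1 → run E
t=23: queue=[E,B,C,F] q_used=2 → run E
t=24: queue=[E,B,C,F] q_used=3 → run E
t=25: queue=[B,C,F] q_used=0 → run B
t=26: queue=[B,C,F] q_used=1 → run B
t=27: queue=[B,C,F] q_used=2 → run B
t=28: queue=[B,C,F] q_used=3 → run B
t=29: queue=[C,F] q_used=0 → run C
t=30: queue=[C,F] q_used=1 → run C
t=31: queue=[C,F] q_used=2 → run C
t=32: queue=[F] q_used=0 → run F
t=33: queue=[F] q_used=1 → run F
t=34: (idle)
t=35: (idle)
t=36: (idle)
t=37: (idle)
t=38: (idle)
t=39: (idle)
t=40: (idle)

running at tick 32 = F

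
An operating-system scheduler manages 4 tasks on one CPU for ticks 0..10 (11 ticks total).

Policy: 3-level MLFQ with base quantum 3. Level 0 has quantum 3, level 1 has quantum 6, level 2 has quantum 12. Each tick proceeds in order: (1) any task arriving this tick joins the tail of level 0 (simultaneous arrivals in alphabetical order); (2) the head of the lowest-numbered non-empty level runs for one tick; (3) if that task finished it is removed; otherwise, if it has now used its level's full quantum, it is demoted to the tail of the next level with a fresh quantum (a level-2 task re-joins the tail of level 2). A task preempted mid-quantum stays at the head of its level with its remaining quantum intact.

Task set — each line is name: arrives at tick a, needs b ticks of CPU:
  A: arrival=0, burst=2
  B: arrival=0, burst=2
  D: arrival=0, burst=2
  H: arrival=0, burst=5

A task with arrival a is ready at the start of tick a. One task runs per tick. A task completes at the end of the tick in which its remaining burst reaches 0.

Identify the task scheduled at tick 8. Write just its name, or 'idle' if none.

running at tick 8 = H

t=0: L0/L1/L2 = ABDH/-/- → run A
t=1: L0/L1/L2 = ABDH/-/- → run A
t=2: L0/L1/L2 = BDH/-/- → run B
t=3: L0/L1/L2 = BDH/-/- → run B
t=4: L0/L1/L2 = DH/-/- → run D
t=5: L0/L1/L2 = DH/-/- → run D
t=6: L0/L1/L2 = H/-/- → run H
t=7: L0/L1/L2 = H/-/- → run H
t=8: L0/L1/L2 = H/-/- → run H
t=9: L0/L1/L2 = -/H/- → run H
t=10: L0/L1/L2 = -/H/- → run H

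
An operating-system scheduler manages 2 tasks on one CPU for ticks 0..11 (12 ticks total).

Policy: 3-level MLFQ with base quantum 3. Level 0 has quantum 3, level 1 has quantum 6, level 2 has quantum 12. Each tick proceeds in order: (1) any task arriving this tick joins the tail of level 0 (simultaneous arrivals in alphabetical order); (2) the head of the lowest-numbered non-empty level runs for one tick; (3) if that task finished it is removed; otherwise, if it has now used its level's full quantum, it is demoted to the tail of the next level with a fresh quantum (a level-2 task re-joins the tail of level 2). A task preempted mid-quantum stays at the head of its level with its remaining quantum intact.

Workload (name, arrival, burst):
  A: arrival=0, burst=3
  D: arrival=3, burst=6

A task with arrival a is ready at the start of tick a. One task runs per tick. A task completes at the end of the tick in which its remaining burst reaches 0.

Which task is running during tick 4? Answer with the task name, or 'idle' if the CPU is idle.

running at tick 4 = D

t=0: L0/L1/L2 = A/-/- → run A
t=1: L0/L1/L2 = A/-/- → run A
t=2: L0/L1/L2 = A/-/- → run A
t=3: L0/L1/L2 = D/-/- → run D
t=4: L0/L1/L2 = D/-/- → run D
t=5: L0/L1/L2 = D/-/- → run D
t=6: L0/L1/L2 = -/D/- → run D
t=7: L0/L1/L2 = -/D/- → run D
t=8: L0/L1/L2 = -/D/- → run D
t=9: (idle)
t=10: (idle)
t=11: (idle)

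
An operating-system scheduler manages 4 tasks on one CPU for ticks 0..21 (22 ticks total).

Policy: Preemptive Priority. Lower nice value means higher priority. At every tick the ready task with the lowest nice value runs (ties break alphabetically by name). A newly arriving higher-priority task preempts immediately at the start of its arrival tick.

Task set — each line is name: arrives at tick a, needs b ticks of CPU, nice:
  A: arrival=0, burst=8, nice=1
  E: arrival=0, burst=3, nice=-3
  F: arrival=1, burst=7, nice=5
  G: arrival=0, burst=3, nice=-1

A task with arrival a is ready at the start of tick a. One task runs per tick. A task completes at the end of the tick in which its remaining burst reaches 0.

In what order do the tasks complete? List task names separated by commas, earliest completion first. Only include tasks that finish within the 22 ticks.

t=0: ready={A,E,G} → run E
t=1: ready={A,E,F,G} → run E
t=2: ready={A,E,F,G} → run E
t=3: ready={A,F,G} → run G
t=4: ready={A,F,G} → run G
t=5: ready={A,F,G} → run G
t=6: ready={A,F} → run A
t=7: ready={A,F} → run A
t=8: ready={A,F} → run A
t=9: ready={A,F} → run A
t=10: ready={A,F} → run A
t=11: ready={A,F} → run A
t=12: ready={A,F} → run A
t=13: ready={A,F} → run A
t=14: ready={F} → run F
t=15: ready={F} → run F
t=16: ready={F} → run F
t=17: ready={F} → run F
t=18: ready={F} → run F
t=19: ready={F} → run F
t=20: ready={F} → run F
t=21: (idle)

completion order = E, G, A, F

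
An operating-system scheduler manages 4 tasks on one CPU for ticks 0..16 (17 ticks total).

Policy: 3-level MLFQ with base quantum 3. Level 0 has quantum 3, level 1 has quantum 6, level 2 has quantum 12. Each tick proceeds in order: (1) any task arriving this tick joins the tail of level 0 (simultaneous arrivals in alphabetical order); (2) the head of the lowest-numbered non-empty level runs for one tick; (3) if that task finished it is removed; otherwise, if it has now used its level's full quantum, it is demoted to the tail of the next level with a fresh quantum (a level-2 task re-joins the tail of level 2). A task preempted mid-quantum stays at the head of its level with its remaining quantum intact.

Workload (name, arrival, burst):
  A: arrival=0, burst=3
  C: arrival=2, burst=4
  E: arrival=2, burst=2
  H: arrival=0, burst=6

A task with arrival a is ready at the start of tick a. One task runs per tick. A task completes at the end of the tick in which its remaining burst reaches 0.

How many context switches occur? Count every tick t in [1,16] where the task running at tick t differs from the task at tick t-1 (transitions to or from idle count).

t=0: L0/L1/L2 = AH/-/- → run A
t=1: L0/L1/L2 = AH/-/- → run A
t=2: L0/L1/L2 = AHCE/-/- → run A
t=3: L0/L1/L2 = HCE/-/- → run H
t=4: L0/L1/L2 = HCE/-/- → run H
t=5: L0/L1/L2 = HCE/-/- → run H
t=6: L0/L1/L2 = CE/H/- → run C
t=7: L0/L1/L2 = CE/H/- → run C
t=8: L0/L1/L2 = CE/H/- → run C
t=9: L0/L1/L2 = E/HC/- → run E
t=10: L0/L1/L2 = E/HC/- → run E
t=11: L0/L1/L2 = -/HC/- → run H
t=12: L0/L1/L2 = -/HC/- → run H
t=13: L0/L1/L2 = -/HC/- → run H
t=14: L0/L1/L2 = -/C/- → run C
t=15: (idle)
t=16: (idle)

context switches = 6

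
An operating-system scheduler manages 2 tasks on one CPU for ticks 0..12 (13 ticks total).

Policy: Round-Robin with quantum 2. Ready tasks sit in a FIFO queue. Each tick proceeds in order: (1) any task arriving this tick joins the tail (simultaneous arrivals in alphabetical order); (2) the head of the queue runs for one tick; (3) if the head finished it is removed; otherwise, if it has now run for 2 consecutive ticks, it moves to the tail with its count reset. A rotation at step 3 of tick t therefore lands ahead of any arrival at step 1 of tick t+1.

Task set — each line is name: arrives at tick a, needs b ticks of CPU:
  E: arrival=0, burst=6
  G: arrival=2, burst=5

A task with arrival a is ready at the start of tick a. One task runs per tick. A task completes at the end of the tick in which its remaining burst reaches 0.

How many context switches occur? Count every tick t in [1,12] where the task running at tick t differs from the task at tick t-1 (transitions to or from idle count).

context switches = 4

t=0: queue=[E] q_used=0 → run E
t=1: queue=[E] q_used=1 → run E
t=2: queue=[E,G] q_used=0 → run E
t=3: queue=[E,G] q_used=1 → run E
t=4: queue=[G,E] q_used=0 → run G
t=5: queue=[G,E] q_used=1 → run G
t=6: queue=[E,G] q_used=0 → run E
t=7: queue=[E,G] q_used=1 → run E
t=8: queue=[G] q_used=0 → run G
t=9: queue=[G] q_used=1 → run G
t=10: queue=[G] q_used=0 → run G
t=11: (idle)
t=12: (idle)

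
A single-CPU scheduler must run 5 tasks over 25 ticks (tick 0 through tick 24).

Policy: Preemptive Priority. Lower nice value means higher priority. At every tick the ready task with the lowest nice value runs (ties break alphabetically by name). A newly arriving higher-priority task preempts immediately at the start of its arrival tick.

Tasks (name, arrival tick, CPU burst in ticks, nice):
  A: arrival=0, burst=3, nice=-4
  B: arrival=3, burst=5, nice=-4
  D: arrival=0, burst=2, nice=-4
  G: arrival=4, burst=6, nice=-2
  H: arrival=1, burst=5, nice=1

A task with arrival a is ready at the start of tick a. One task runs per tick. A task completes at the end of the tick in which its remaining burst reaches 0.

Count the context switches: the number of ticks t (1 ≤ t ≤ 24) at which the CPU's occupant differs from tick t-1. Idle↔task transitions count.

context switches = 5

t=0: ready={A,D} → run A
t=1: ready={A,D,H} → run A
t=2: ready={A,D,H} → run A
t=3: ready={B,D,H} → run B
t=4: ready={B,D,G,H} → run B
t=5: ready={B,D,G,H} → run B
t=6: ready={B,D,G,H} → run B
t=7: ready={B,D,G,H} → run B
t=8: ready={D,G,H} → run D
t=9: ready={D,G,H} → run D
t=10: ready={G,H} → run G
t=11: ready={G,H} → run G
t=12: ready={G,H} → run G
t=13: ready={G,H} → run G
t=14: ready={G,H} → run G
t=15: ready={G,H} → run G
t=16: ready={H} → run H
t=17: ready={H} → run H
t=18: ready={H} → run H
t=19: ready={H} → run H
t=20: ready={H} → run H
t=21: (idle)
t=22: (idle)
t=23: (idle)
t=24: (idle)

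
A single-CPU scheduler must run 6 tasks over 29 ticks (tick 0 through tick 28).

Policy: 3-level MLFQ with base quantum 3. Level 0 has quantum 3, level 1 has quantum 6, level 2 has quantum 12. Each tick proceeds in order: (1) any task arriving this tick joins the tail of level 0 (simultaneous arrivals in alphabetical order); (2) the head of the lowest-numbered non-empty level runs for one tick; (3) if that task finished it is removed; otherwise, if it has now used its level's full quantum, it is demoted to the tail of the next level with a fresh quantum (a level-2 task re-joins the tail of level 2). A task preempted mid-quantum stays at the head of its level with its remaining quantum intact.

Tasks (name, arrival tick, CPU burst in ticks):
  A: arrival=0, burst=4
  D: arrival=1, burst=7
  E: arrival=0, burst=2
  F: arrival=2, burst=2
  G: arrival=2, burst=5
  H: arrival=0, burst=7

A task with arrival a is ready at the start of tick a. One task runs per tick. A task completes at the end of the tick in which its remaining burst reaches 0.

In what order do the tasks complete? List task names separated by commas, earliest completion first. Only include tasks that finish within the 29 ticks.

t=0: L0/L1/L2 = AEH/-/- → run A
t=1: L0/L1/L2 = AEHD/-/- → run A
t=2: L0/L1/L2 = AEHDFG/-/- → run A
t=3: L0/L1/L2 = EHDFG/A/- → run E
t=4: L0/L1/L2 = EHDFG/A/- → run E
t=5: L0/L1/L2 = HDFG/A/- → run H
t=6: L0/L1/L2 = HDFG/A/- → run H
t=7: L0/L1/L2 = HDFG/A/- → run H
t=8: L0/L1/L2 = DFG/AH/- → run D
t=9: L0/L1/L2 = DFG/AH/- → run D
t=10: L0/L1/L2 = DFG/AH/- → run D
t=11: L0/L1/L2 = FG/AHD/- → run F
t=12: L0/L1/L2 = FG/AHD/- → run F
t=13: L0/L1/L2 = G/AHD/- → run G
t=14: L0/L1/L2 = G/AHD/- → run G
t=15: L0/L1/L2 = G/AHD/- → run G
t=16: L0/L1/L2 = -/AHDG/- → run A
t=17: L0/L1/L2 = -/HDG/- → run H
t=18: L0/L1/L2 = -/HDG/- → run H
t=19: L0/L1/L2 = -/HDG/- → run H
t=20: L0/L1/L2 = -/HDG/- → run H
t=21: L0/L1/L2 = -/DG/- → run D
t=22: L0/L1/L2 = -/DG/- → run D
t=23: L0/L1/L2 = -/DG/- → run D
t=24: L0/L1/L2 = -/DG/- → run D
t=25: L0/L1/L2 = -/G/- → run G
t=26: L0/L1/L2 = -/G/- → run G
t=27: (idle)
t=28: (idle)

completion order = E, F, A, H, D, G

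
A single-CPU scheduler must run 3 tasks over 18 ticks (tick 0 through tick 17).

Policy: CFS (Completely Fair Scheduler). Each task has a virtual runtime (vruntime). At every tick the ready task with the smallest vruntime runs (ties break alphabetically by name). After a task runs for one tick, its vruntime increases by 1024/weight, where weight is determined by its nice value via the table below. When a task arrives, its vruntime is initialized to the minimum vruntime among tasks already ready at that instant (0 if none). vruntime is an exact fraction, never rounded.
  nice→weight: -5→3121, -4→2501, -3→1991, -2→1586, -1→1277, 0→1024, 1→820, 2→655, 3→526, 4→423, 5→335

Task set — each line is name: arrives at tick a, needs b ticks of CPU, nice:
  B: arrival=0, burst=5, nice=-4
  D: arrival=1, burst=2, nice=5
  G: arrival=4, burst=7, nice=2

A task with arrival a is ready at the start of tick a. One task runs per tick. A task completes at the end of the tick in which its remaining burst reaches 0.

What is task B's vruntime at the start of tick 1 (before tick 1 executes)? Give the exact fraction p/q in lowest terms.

vruntime(B, start of tick 1) = 1024/2501

t=0: vr[B=0] → run B
t=1: vr[B=1024/2501 D=1024/2501] → run B
t=2: vr[B=2048/2501 D=1024/2501] → run D
t=3: vr[B=2048/2501 D=2904064/837835] → run B
t=4: vr[B=3072/2501 D=2904064/837835 G=3072/2501] → run B
t=5: vr[B=4096/2501 D=2904064/837835 G=3072/2501] → run G
t=6: vr[B=4096/2501 D=2904064/837835 G=4573184/1638155] → run B
t=7: vr[D=2904064/837835 G=4573184/1638155] → run G
t=8: vr[D=2904064/837835 G=7134208/1638155] → run D
t=9: vr[G=7134208/1638155] → run G
t=10: vr[G=9695232/1638155] → run G
t=11: vr[G=12256256/1638155] → run G
t=12: vr[G=2963456/327631] → run G
t=13: vr[G=17378304/1638155] → run G
t=14: (idle)
t=15: (idle)
t=16: (idle)
t=17: (idle)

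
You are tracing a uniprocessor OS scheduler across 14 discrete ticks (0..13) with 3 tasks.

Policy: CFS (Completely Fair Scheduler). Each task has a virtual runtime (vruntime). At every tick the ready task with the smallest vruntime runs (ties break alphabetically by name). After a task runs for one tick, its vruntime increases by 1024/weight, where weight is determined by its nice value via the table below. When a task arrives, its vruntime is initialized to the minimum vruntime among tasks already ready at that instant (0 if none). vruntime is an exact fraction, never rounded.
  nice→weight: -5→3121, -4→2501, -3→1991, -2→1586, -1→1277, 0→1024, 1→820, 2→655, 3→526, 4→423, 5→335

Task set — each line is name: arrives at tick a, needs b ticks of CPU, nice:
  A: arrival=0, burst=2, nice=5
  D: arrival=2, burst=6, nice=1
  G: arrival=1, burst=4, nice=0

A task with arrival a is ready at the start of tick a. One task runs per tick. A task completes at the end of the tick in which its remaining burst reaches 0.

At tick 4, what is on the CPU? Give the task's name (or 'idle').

running at tick 4 = G

t=0: vr[A=0] → run A
t=1: vr[A=1024/335 G=1024/335] → run A
t=2: vr[D=1024/335 G=1024/335] → run D
t=3: vr[D=59136/13735 G=1024/335] → run G
t=4: vr[D=59136/13735 G=1359/335] → run G
t=5: vr[D=59136/13735 G=1694/335] → run D
t=6: vr[D=76288/13735 G=1694/335] → run G
t=7: vr[D=76288/13735 G=2029/335] → run D
t=8: vr[D=18688/2747 G=2029/335] → run G
t=9: vr[D=18688/2747] → run D
t=10: vr[D=110592/13735] → run D
t=11: vr[D=127744/13735] → run D
t=12: (idle)
t=13: (idle)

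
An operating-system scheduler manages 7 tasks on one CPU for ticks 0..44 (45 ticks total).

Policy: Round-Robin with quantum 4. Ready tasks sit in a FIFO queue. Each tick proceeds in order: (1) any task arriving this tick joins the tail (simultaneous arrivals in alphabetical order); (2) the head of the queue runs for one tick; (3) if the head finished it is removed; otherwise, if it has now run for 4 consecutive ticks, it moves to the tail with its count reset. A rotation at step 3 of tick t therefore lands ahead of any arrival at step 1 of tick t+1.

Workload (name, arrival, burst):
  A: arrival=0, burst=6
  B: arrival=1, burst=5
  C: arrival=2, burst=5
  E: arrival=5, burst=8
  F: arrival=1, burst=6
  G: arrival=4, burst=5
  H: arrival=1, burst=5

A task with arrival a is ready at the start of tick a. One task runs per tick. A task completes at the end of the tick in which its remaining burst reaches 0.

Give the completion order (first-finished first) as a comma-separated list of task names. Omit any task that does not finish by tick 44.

t=0: queue=[A] q_used=0 → run A
t=1: queue=[A,B,F,H] q_used=1 → run A
t=2: queue=[A,B,F,H,C] q_used=2 → run A
t=3: queue=[A,B,F,H,C] q_used=3 → run A
t=4: queue=[B,F,H,C,A,G] q_used=0 → run B
t=5: queue=[B,F,H,C,A,G,E] q_used=1 → run B
t=6: queue=[B,F,H,C,A,G,E] q_used=2 → run B
t=7: queue=[B,F,H,C,A,G,E] q_used=3 → run B
t=8: queue=[F,H,C,A,G,E,B] q_used=0 → run F
t=9: queue=[F,H,C,A,G,E,B] q_used=1 → run F
t=10: queue=[F,H,C,A,G,E,B] q_used=2 → run F
t=11: queue=[F,H,C,A,G,E,B] q_used=3 → run F
t=12: queue=[H,C,A,G,E,B,F] q_used=0 → run H
t=13: queue=[H,C,A,G,E,B,F] q_used=1 → run H
t=14: queue=[H,C,A,G,E,B,F] q_used=2 → run H
t=15: queue=[H,C,A,G,E,B,F] q_used=3 → run H
t=16: queue=[C,A,G,E,B,F,H] q_used=0 → run C
t=17: queue=[C,A,G,E,B,F,H] q_used=1 → run C
t=18: queue=[C,A,G,E,B,F,H] q_used=2 → run C
t=19: queue=[C,A,G,E,B,F,H] q_used=3 → run C
t=20: queue=[A,G,E,B,F,H,C] q_used=0 → run A
t=21: queue=[A,G,E,B,F,H,C] q_used=1 → run A
t=22: queue=[G,E,B,F,H,C] q_used=0 → run G
t=23: queue=[G,E,B,F,H,C] q_used=1 → run G
t=24: queue=[G,E,B,F,H,C] q_used=2 → run G
t=25: queue=[G,E,B,F,H,C] q_used=3 → run G
t=26: queue=[E,B,F,H,C,G] q_used=0 → run E
t=27: queue=[E,B,F,H,C,G] q_used=1 → run E
t=28: queue=[E,B,F,H,C,G] q_used=2 → run E
t=29: queue=[E,B,F,H,C,G] q_used=3 → run E
t=30: queue=[B,F,H,C,G,E] q_used=0 → run B
t=31: queue=[F,H,C,G,E] q_used=0 → run F
t=32: queue=[F,H,C,G,E] q_used=1 → run F
t=33: queue=[H,C,G,E] q_used=0 → run H
t=34: queue=[C,G,E] q_used=0 → run C
t=35: queue=[G,E] q_used=0 → run G
t=36: queue=[E] q_used=0 → run E
t=37: queue=[E] q_used=1 → run E
t=38: queue=[E] q_used=2 → run E
t=39: queue=[E] q_used=3 → run E
t=40: (idle)
t=41: (idle)
t=42: (idle)
t=43: (idle)
t=44: (idle)

completion order = A, B, F, H, C, G, E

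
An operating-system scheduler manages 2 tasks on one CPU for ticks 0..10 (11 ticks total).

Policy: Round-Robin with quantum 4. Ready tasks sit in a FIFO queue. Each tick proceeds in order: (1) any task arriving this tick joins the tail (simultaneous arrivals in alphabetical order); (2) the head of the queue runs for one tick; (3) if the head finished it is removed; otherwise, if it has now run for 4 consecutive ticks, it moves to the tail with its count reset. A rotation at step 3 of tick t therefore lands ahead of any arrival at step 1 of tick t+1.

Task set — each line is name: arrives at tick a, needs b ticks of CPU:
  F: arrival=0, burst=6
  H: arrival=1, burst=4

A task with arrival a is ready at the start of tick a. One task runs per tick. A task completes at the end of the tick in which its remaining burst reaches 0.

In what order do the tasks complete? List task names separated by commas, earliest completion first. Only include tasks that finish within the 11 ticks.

t=0: queue=[F] q_used=0 → run F
t=1: queue=[F,H] q_used=1 → run F
t=2: queue=[F,H] q_used=2 → run F
t=3: queue=[F,H] q_used=3 → run F
t=4: queue=[H,F] q_used=0 → run H
t=5: queue=[H,F] q_used=1 → run H
t=6: queue=[H,F] q_used=2 → run H
t=7: queue=[H,F] q_used=3 → run H
t=8: queue=[F] q_used=0 → run F
t=9: queue=[F] q_used=1 → run F
t=10: (idle)

completion order = H, F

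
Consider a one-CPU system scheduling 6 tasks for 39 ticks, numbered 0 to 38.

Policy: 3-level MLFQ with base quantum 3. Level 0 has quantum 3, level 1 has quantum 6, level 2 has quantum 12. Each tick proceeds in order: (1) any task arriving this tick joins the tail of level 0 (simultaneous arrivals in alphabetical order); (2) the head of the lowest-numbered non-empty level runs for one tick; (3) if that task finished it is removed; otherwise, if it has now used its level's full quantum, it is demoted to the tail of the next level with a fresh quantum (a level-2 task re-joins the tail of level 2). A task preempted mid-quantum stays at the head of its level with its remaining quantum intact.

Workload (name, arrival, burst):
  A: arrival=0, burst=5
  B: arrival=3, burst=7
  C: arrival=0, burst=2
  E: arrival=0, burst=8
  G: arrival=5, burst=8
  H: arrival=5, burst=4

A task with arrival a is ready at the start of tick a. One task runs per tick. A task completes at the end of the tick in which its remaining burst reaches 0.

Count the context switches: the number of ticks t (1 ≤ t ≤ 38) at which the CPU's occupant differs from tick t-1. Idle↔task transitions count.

context switches = 11

t=0: L0/L1/L2 = ACE/-/- → run A
t=1: L0/L1/L2 = ACE/-/- → run A
t=2: L0/L1/L2 = ACE/-/- → run A
t=3: L0/L1/L2 = CEB/A/- → run C
t=4: L0/L1/L2 = CEB/A/- → run C
t=5: L0/L1/L2 = EBGH/A/- → run E
t=6: L0/L1/L2 = EBGH/A/- → run E
t=7: L0/L1/L2 = EBGH/A/- → run E
t=8: L0/L1/L2 = BGH/AE/- → run B
t=9: L0/L1/L2 = BGH/AE/- → run B
t=10: L0/L1/L2 = BGH/AE/- → run B
t=11: L0/L1/L2 = GH/AEB/- → run G
t=12: L0/L1/L2 = GH/AEB/- → run G
t=13: L0/L1/L2 = GH/AEB/- → run G
t=14: L0/L1/L2 = H/AEBG/- → run H
t=15: L0/L1/L2 = H/AEBG/- → run H
t=16: L0/L1/L2 = H/AEBG/- → run H
t=17: L0/L1/L2 = -/AEBGH/- → run A
t=18: L0/L1/L2 = -/AEBGH/- → run A
t=19: L0/L1/L2 = -/EBGH/- → run E
t=20: L0/L1/L2 = -/EBGH/- → run E
t=21: L0/L1/L2 = -/EBGH/- → run E
t=22: L0/L1/L2 = -/EBGH/- → run E
t=23: L0/L1/L2 = -/EBGH/- → run E
t=24: L0/L1/L2 = -/BGH/- → run B
t=25: L0/L1/L2 = -/BGH/- → run B
t=26: L0/L1/L2 = -/BGH/- → run B
t=27: L0/L1/L2 = -/BGH/- → run B
t=28: L0/L1/L2 = -/GH/- → run G
t=29: L0/L1/L2 = -/GH/- → run G
t=30: L0/L1/L2 = -/GH/- → run G
t=31: L0/L1/L2 = -/GH/- → run G
t=32: L0/L1/L2 = -/GH/- → run G
t=33: L0/L1/L2 = -/H/- → run H
t=34: (idle)
t=35: (idle)
t=36: (idle)
t=37: (idle)
t=38: (idle)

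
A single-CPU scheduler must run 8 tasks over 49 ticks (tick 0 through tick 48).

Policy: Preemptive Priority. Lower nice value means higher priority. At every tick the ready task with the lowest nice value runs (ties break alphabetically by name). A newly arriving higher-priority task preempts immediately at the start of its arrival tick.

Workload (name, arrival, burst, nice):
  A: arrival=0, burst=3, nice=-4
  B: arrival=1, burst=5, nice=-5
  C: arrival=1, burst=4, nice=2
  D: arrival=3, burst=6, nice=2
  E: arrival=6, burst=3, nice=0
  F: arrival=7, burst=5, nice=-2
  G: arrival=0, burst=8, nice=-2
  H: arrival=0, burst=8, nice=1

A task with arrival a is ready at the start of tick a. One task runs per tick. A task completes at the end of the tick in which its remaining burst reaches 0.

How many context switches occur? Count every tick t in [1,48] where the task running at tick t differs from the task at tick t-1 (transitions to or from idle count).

t=0: ready={A,G,H} → run A
t=1: ready={A,B,C,G,H} → run B
t=2: ready={A,B,C,G,H} → run B
t=3: ready={A,B,C,D,G,H} → run B
t=4: ready={A,B,C,D,G,H} → run B
t=5: ready={A,B,C,D,G,H} → run B
t=6: ready={A,C,D,E,G,H} → run A
t=7: ready={A,C,D,E,F,G,H} → run A
t=8: ready={C,D,E,F,G,H} → run F
t=9: ready={C,D,E,F,G,H} → run F
t=10: ready={C,D,E,F,G,H} → run F
t=11: ready={C,D,E,F,G,H} → run F
t=12: ready={C,D,E,F,G,H} → run F
t=13: ready={C,D,E,G,H} → run G
t=14: ready={C,D,E,G,H} → run G
t=15: ready={C,D,E,G,H} → run G
t=16: ready={C,D,E,G,H} → run G
t=17: ready={C,D,E,G,H} → run G
t=18: ready={C,D,E,G,H} → run G
t=19: ready={C,D,E,G,H} → run G
t=20: ready={C,D,E,G,H} → run G
t=21: ready={C,D,E,H} → run E
t=22: ready={C,D,E,H} → run E
t=23: ready={C,D,E,H} → run E
t=24: ready={C,D,H} → run H
t=25: ready={C,D,H} → run H
t=26: ready={C,D,H} → run H
t=27: ready={C,D,H} → run H
t=28: ready={C,D,H} → run H
t=29: ready={C,D,H} → run H
t=30: ready={C,D,H} → run H
t=31: ready={C,D,H} → run H
t=32: ready={C,D} → run C
t=33: ready={C,D} → run C
t=34: ready={C,D} → run C
t=35: ready={C,D} → run C
t=36: ready={D} → run D
t=37: ready={D} → run D
t=38: ready={D} → run D
t=39: ready={D} → run D
t=40: ready={D} → run D
t=41: ready={D} → run D
t=42: (idle)
t=43: (idle)
t=44: (idle)
t=45: (idle)
t=46: (idle)
t=47: (idle)
t=48: (idle)

context switches = 9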